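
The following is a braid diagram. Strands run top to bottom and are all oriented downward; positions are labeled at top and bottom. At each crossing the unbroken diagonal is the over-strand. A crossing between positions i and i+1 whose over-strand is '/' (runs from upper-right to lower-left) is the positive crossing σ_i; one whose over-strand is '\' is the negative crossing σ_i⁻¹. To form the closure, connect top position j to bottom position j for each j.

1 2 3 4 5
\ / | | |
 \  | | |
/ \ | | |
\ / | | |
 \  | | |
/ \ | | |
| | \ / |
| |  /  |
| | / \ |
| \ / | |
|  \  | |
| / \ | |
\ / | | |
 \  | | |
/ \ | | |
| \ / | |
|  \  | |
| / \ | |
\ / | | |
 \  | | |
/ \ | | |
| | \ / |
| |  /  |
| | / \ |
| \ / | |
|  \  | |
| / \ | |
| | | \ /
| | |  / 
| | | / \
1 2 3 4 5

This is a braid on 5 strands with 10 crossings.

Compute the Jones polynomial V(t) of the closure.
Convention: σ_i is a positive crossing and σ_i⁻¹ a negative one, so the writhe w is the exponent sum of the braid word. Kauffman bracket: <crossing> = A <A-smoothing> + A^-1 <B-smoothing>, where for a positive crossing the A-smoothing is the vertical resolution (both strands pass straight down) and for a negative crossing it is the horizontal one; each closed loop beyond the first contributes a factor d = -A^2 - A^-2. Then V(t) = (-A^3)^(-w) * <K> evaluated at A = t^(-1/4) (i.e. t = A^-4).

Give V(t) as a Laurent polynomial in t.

Reading the diagram top to bottom ('/'-over between positions i,i+1 = s_i, '\'-over = s_i^-1): braid word = s1^-1 s1^-1 s3 s2^-1 s1^-1 s2^-1 s1^-1 s3 s2^-1 s4.
The presented braid s1^-1 s1^-1 s3 s2^-1 s1^-1 s2^-1 s1^-1 s3 s2^-1 s4 on 5 strands reduces by inverse Markov moves (closure unchanged at each step):
  Destabilize: the word has the form β·s4 where s4 occurs only as the final letter (β ∈ B_4); drop it and the last strand → 4 strands.
Reduced to β = s1^-1 s1^-1 s3 s2^-1 s1^-1 s2^-1 s1^-1 s3 s2^-1 on 4 strands, 9 crossings.
Compute on β:
Braid: s1^-1 s1^-1 s3 s2^-1 s1^-1 s2^-1 s1^-1 s3 s2^-1 on 4 strands, 9 crossings.
Writhe w = (#positive) - (#negative) = 2 - 7 = -5.
Enumerate smoothing states for the bracket polynomial. There are 2^9 = 512 states.
Smooth each crossing (0=||, 1=⌣⌢); contribution A^(Σ sign_k(1-2s_k)) * d^(L-1).
Tabulate the states by total A-exponent and number of loops L (A-exp: L × count):
  A^9: L=3 ×1
  A^7: L=2 ×4, L=4 ×5
  A^5: L=1 ×4, L=3 ×26, L=5 ×6
  A^3: L=2 ×43, L=4 ×40, L=6 ×1
  A^1: L=1 ×23, L=3 ×92, L=5 ×11
  A^-1: L=2 ×91, L=4 ×34, L=6 ×1
  A^-3: L=1 ×32, L=3 ×48, L=5 ×4
  A^-5: L=2 ×28, L=4 ×8
  A^-7: L=3 ×9
  A^-9: L=4 ×1
Each group contributes A^e * Σ count * d^(L-1):
Powers of d = -A^2 - A^-2: d^2 = A^4 + 2 + A^-4; d^3 = -A^6 - 3*A^2 - 3*A^-2 - A^-6; d^4 = A^8 + 4*A^4 + 6 + 4*A^-4 + A^-8; d^5 = -A^10 - 5*A^6 - 10*A^2 - 10*A^-2 - 5*A^-6 - A^-10.
  A^9 * (d^2) = A^13 + 2*A^9 + A^5
  A^7 * (4*d + 5*d^3) = -5*A^13 - 19*A^9 - 19*A^5 - 5*A
  A^5 * (4 + 26*d^2 + 6*d^4) = 6*A^13 + 50*A^9 + 92*A^5 + 50*A + 6*A^-3
  A^3 * (43*d + 40*d^3 + d^5) = -A^13 - 45*A^9 - 173*A^5 - 173*A - 45*A^-3 - A^-7
  A^1 * (23 + 92*d^2 + 11*d^4) = 11*A^9 + 136*A^5 + 273*A + 136*A^-3 + 11*A^-7
  A^-1 * (91*d + 34*d^3 + d^5) = -A^9 - 39*A^5 - 203*A - 203*A^-3 - 39*A^-7 - A^-11
  A^-3 * (32 + 48*d^2 + 4*d^4) = 4*A^5 + 64*A + 152*A^-3 + 64*A^-7 + 4*A^-11
  A^-5 * (28*d + 8*d^3) = -8*A - 52*A^-3 - 52*A^-7 - 8*A^-11
  A^-7 * (9*d^2) = 9*A^-3 + 18*A^-7 + 9*A^-11
  A^-9 * (d^3) = -A^-3 - 3*A^-7 - 3*A^-11 - A^-15
Summing the groups: <K> = A^13 - 2*A^9 + 2*A^5 - 2*A + 2*A^-3 - 2*A^-7 + A^-11 - A^-15
Normalise by the writhe: (-A^3)^(-w) = (-A^3)^(5) = -A^15, so f(A) = -A^15 * <K> = -A^28 + 2*A^24 - 2*A^20 + 2*A^16 - 2*A^12 + 2*A^8 - A^4 + 1.
Substitute A = t^(-1/4), i.e. A^e → t^(-e/4): V(t) = 1 - t^-1 + 2*t^-2 - 2*t^-3 + 2*t^-4 - 2*t^-5 + 2*t^-6 - t^-7

Answer: 1 - t^-1 + 2*t^-2 - 2*t^-3 + 2*t^-4 - 2*t^-5 + 2*t^-6 - t^-7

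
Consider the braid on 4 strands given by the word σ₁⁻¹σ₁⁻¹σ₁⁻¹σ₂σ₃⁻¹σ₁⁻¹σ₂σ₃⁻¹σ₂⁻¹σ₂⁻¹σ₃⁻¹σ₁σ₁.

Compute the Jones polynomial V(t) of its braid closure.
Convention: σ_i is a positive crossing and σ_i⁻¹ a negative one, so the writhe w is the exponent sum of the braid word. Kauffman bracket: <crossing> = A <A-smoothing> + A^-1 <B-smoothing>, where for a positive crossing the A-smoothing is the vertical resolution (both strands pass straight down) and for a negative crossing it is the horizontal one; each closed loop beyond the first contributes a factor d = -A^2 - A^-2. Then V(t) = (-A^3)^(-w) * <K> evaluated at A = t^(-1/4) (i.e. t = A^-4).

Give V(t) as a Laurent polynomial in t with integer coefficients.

2*t^-1 - 3*t^-2 + 4*t^-3 - 4*t^-4 + 4*t^-5 - 3*t^-6 + 2*t^-7 - t^-8

Derivation:
The presented braid s1^-1 s1^-1 s1^-1 s2 s3^-1 s1^-1 s2 s3^-1 s2^-1 s2^-1 s3^-1 s1 s1 on 4 strands reduces by inverse Markov moves (closure unchanged at each step):
  Deconjugate: the word is γ·β·γ⁻¹ with γ = s1^-1 s1^-1 (prefix) and γ⁻¹ = s1 s1 (suffix); strip both.
Reduced to β = s1^-1 s2 s3^-1 s1^-1 s2 s3^-1 s2^-1 s2^-1 s3^-1 on 4 strands, 9 crossings.
Compute on β:
Braid: s1^-1 s2 s3^-1 s1^-1 s2 s3^-1 s2^-1 s2^-1 s3^-1 on 4 strands, 9 crossings.
Writhe w = (#positive) - (#negative) = 2 - 7 = -5.
Computing the Kauffman bracket via state sum. There are 2^9 = 512 states.
Each crossing splits two ways (0=vertical, 1=horizontal). The state's weight is A^(#A-smoothings - #B-smoothings) * d^(loops - 1).
Tabulate the states by total A-exponent and number of loops L (A-exp: L × count):
  A^9: L=5 ×1
  A^7: L=4 ×9
  A^5: L=3 ×33, L=5 ×3
  A^3: L=2 ×59, L=4 ×25
  A^1: L=1 ×42, L=3 ×80, L=5 ×4
  A^-1: L=2 ×93, L=4 ×33
  A^-3: L=1 ×19, L=3 ×58, L=5 ×7
  A^-5: L=2 ×19, L=4 ×16, L=6 ×1
  A^-7: L=3 ×7, L=5 ×2
  A^-9: L=4 ×1
Each group contributes A^e * Σ count * d^(L-1):
Powers of d = -A^2 - A^-2: d^2 = A^4 + 2 + A^-4; d^3 = -A^6 - 3*A^2 - 3*A^-2 - A^-6; d^4 = A^8 + 4*A^4 + 6 + 4*A^-4 + A^-8; d^5 = -A^10 - 5*A^6 - 10*A^2 - 10*A^-2 - 5*A^-6 - A^-10.
  A^9 * (d^4) = A^17 + 4*A^13 + 6*A^9 + 4*A^5 + A
  A^7 * (9*d^3) = -9*A^13 - 27*A^9 - 27*A^5 - 9*A
  A^5 * (33*d^2 + 3*d^4) = 3*A^13 + 45*A^9 + 84*A^5 + 45*A + 3*A^-3
  A^3 * (59*d + 25*d^3) = -25*A^9 - 134*A^5 - 134*A - 25*A^-3
  A^1 * (42 + 80*d^2 + 4*d^4) = 4*A^9 + 96*A^5 + 226*A + 96*A^-3 + 4*A^-7
  A^-1 * (93*d + 33*d^3) = -33*A^5 - 192*A - 192*A^-3 - 33*A^-7
  A^-3 * (19 + 58*d^2 + 7*d^4) = 7*A^5 + 86*A + 177*A^-3 + 86*A^-7 + 7*A^-11
  A^-5 * (19*d + 16*d^3 + d^5) = -A^5 - 21*A - 77*A^-3 - 77*A^-7 - 21*A^-11 - A^-15
  A^-7 * (7*d^2 + 2*d^4) = 2*A + 15*A^-3 + 26*A^-7 + 15*A^-11 + 2*A^-15
  A^-9 * (d^3) = -A^-3 - 3*A^-7 - 3*A^-11 - A^-15
Summing the groups: <K> = A^17 - 2*A^13 + 3*A^9 - 4*A^5 + 4*A - 4*A^-3 + 3*A^-7 - 2*A^-11
Normalise by the writhe: (-A^3)^(-w) = (-A^3)^(5) = -A^15, so f(A) = -A^15 * <K> = -A^32 + 2*A^28 - 3*A^24 + 4*A^20 - 4*A^16 + 4*A^12 - 3*A^8 + 2*A^4.
Substitute A = t^(-1/4), i.e. A^e → t^(-e/4): V(t) = 2*t^-1 - 3*t^-2 + 4*t^-3 - 4*t^-4 + 4*t^-5 - 3*t^-6 + 2*t^-7 - t^-8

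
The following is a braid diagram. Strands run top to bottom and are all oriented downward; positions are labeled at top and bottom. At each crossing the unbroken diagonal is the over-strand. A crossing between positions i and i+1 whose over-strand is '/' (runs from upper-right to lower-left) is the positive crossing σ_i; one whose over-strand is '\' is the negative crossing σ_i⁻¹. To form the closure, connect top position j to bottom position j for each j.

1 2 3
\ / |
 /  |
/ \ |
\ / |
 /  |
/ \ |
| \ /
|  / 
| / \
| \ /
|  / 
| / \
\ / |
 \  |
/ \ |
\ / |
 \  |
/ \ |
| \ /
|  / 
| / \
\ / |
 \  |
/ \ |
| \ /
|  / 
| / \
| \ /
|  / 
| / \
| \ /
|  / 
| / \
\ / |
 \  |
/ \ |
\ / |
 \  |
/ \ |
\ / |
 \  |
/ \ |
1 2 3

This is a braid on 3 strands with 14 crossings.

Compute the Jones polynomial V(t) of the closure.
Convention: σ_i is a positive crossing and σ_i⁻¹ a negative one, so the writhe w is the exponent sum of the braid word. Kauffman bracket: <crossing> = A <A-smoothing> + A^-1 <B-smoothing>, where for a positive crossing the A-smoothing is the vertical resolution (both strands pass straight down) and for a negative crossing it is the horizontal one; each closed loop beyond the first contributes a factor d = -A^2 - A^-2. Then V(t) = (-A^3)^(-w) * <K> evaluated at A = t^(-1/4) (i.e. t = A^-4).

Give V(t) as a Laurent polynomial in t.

Reading the diagram top to bottom ('/'-over between positions i,i+1 = s_i, '\'-over = s_i^-1): braid word = s1 s1 s2 s2 s1^-1 s1^-1 s2 s1^-1 s2 s2 s2 s1^-1 s1^-1 s1^-1.
The presented braid s1 s1 s2 s2 s1^-1 s1^-1 s2 s1^-1 s2 s2 s2 s1^-1 s1^-1 s1^-1 on 3 strands reduces by inverse Markov moves (closure unchanged at each step):
  Deconjugate: the word is γ·β·γ⁻¹ with γ = s1 s1 (prefix) and γ⁻¹ = s1^-1 s1^-1 (suffix); strip both.
Reduced to β = s2 s2 s1^-1 s1^-1 s2 s1^-1 s2 s2 s2 s1^-1 on 3 strands, 10 crossings.
Compute on β:
Braid: s2 s2 s1^-1 s1^-1 s2 s1^-1 s2 s2 s2 s1^-1 on 3 strands, 10 crossings.
Writhe w = (#positive) - (#negative) = 6 - 4 = 2.
Enumerate smoothing states for the bracket polynomial. There are 2^10 = 1024 states.
Smooth each crossing (0=||, 1=⌣⌢); contribution A^(Σ sign_k(1-2s_k)) * d^(L-1).
Tabulate the states by total A-exponent and number of loops L (A-exp: L × count):
  A^10: L=5 ×1
  A^8: L=4 ×10
  A^6: L=3 ×41, L=5 ×4
  A^4: L=2 ×81, L=4 ×38, L=6 ×1
  A^2: L=1 ×71, L=3 ×117, L=5 ×22
  A^0: L=2 ×154, L=4 ×91, L=6 ×7
  A^-2: L=3 ×168, L=5 ×41, L=7 ×1
  A^-4: L=4 ×110, L=6 ×10
  A^-6: L=5 ×44, L=7 ×1
  A^-8: L=6 ×10
  A^-10: L=7 ×1
Each group contributes A^e * Σ count * d^(L-1):
Powers of d = -A^2 - A^-2: d^2 = A^4 + 2 + A^-4; d^3 = -A^6 - 3*A^2 - 3*A^-2 - A^-6; d^4 = A^8 + 4*A^4 + 6 + 4*A^-4 + A^-8; d^5 = -A^10 - 5*A^6 - 10*A^2 - 10*A^-2 - 5*A^-6 - A^-10; d^6 = A^12 + 6*A^8 + 15*A^4 + 20 + 15*A^-4 + 6*A^-8 + A^-12.
  A^10 * (d^4) = A^18 + 4*A^14 + 6*A^10 + 4*A^6 + A^2
  A^8 * (10*d^3) = -10*A^14 - 30*A^10 - 30*A^6 - 10*A^2
  A^6 * (41*d^2 + 4*d^4) = 4*A^14 + 57*A^10 + 106*A^6 + 57*A^2 + 4*A^-2
  A^4 * (81*d + 38*d^3 + d^5) = -A^14 - 43*A^10 - 205*A^6 - 205*A^2 - 43*A^-2 - A^-6
  A^2 * (71 + 117*d^2 + 22*d^4) = 22*A^10 + 205*A^6 + 437*A^2 + 205*A^-2 + 22*A^-6
  A^0 * (154*d + 91*d^3 + 7*d^5) = -7*A^10 - 126*A^6 - 497*A^2 - 497*A^-2 - 126*A^-6 - 7*A^-10
  A^-2 * (168*d^2 + 41*d^4 + d^6) = A^10 + 47*A^6 + 347*A^2 + 602*A^-2 + 347*A^-6 + 47*A^-10 + A^-14
  A^-4 * (110*d^3 + 10*d^5) = -10*A^6 - 160*A^2 - 430*A^-2 - 430*A^-6 - 160*A^-10 - 10*A^-14
  A^-6 * (44*d^4 + d^6) = A^6 + 50*A^2 + 191*A^-2 + 284*A^-6 + 191*A^-10 + 50*A^-14 + A^-18
  A^-8 * (10*d^5) = -10*A^2 - 50*A^-2 - 100*A^-6 - 100*A^-10 - 50*A^-14 - 10*A^-18
  A^-10 * (d^6) = A^2 + 6*A^-2 + 15*A^-6 + 20*A^-10 + 15*A^-14 + 6*A^-18 + A^-22
Summing the groups: <K> = A^18 - 3*A^14 + 6*A^10 - 8*A^6 + 11*A^2 - 12*A^-2 + 11*A^-6 - 9*A^-10 + 6*A^-14 - 3*A^-18 + A^-22
Normalise by the writhe: (-A^3)^(-w) = (-A^3)^(-2) = A^-6, so f(A) = A^-6 * <K> = A^12 - 3*A^8 + 6*A^4 - 8 + 11*A^-4 - 12*A^-8 + 11*A^-12 - 9*A^-16 + 6*A^-20 - 3*A^-24 + A^-28.
Substitute A = t^(-1/4), i.e. A^e → t^(-e/4): V(t) = t^7 - 3*t^6 + 6*t^5 - 9*t^4 + 11*t^3 - 12*t^2 + 11*t - 8 + 6*t^-1 - 3*t^-2 + t^-3

Answer: t^7 - 3*t^6 + 6*t^5 - 9*t^4 + 11*t^3 - 12*t^2 + 11*t - 8 + 6*t^-1 - 3*t^-2 + t^-3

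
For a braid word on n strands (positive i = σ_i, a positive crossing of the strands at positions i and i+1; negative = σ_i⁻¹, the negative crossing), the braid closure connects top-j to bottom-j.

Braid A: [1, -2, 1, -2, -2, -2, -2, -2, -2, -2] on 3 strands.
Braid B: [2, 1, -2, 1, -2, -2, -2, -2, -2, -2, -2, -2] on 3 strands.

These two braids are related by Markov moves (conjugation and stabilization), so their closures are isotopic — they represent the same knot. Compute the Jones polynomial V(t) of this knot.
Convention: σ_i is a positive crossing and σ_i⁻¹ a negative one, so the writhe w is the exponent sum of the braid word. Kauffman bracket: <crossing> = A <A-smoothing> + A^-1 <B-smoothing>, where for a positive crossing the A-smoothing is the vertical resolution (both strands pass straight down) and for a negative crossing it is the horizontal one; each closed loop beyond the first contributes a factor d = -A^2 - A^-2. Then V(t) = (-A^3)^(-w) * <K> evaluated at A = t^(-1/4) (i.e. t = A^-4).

Markov-equivalent braids have isotopic closures, hence identical knot invariants. Strip the Markov moves from each word to reach a common short braid β, then compute V(t) once on β.
Braid A: s1 s2^-1 s1 s2^-1 s2^-1 s2^-1 s2^-1 s2^-1 s2^-1 s2^-1 on 3 strands has no conjugating prefix/suffix or stabilization to strip; take β = s1 s2^-1 s1 s2^-1 s2^-1 s2^-1 s2^-1 s2^-1 s2^-1 s2^-1.
Braid B: s2 s1 s2^-1 s1 s2^-1 s2^-1 s2^-1 s2^-1 s2^-1 s2^-1 s2^-1 s2^-1 on 3 strands reduces by inverse Markov moves (closure unchanged at each step):
  Deconjugate: the word is γ·β·γ⁻¹ with γ = s2 (prefix) and γ⁻¹ = s2^-1 (suffix); strip both.
Reduced to β = s1 s2^-1 s1 s2^-1 s2^-1 s2^-1 s2^-1 s2^-1 s2^-1 s2^-1 on 3 strands, 10 crossings.
Both give the same β = s1 s2^-1 s1 s2^-1 s2^-1 s2^-1 s2^-1 s2^-1 s2^-1 s2^-1 on 3 strands, so one state sum suffices:
Braid: s1 s2^-1 s1 s2^-1 s2^-1 s2^-1 s2^-1 s2^-1 s2^-1 s2^-1 on 3 strands, 10 crossings.
Writhe w = (#positive) - (#negative) = 2 - 8 = -6.
Computing the Kauffman bracket via state sum. There are 2^10 = 1024 states.
Smooth each crossing (0=||, 1=⌣⌢); contribution A^(Σ sign_k(1-2s_k)) * d^(L-1).
Tabulate the states by total A-exponent and number of loops L (A-exp: L × count):
  A^10: L=9 ×1
  A^8: L=8 ×10
  A^6: L=7 ×45
  A^4: L=6 ×119, L=8 ×1
  A^2: L=5 ×203, L=7 ×7
  A^0: L=4 ×231, L=6 ×21
  A^-2: L=3 ×175, L=5 ×35
  A^-4: L=2 ×85, L=4 ×35
  A^-6: L=1 ×23, L=3 ×22
  A^-8: L=2 ×10
  A^-10: L=3 ×1
Each group contributes A^e * Σ count * d^(L-1):
Powers of d = -A^2 - A^-2: d^2 = A^4 + 2 + A^-4; d^3 = -A^6 - 3*A^2 - 3*A^-2 - A^-6; d^4 = A^8 + 4*A^4 + 6 + 4*A^-4 + A^-8; d^5 = -A^10 - 5*A^6 - 10*A^2 - 10*A^-2 - 5*A^-6 - A^-10; d^6 = A^12 + 6*A^8 + 15*A^4 + 20 + 15*A^-4 + 6*A^-8 + A^-12; d^7 = -A^14 - 7*A^10 - 21*A^6 - 35*A^2 - 35*A^-2 - 21*A^-6 - 7*A^-10 - A^-14; d^8 = A^16 + 8*A^12 + 28*A^8 + 56*A^4 + 70 + 56*A^-4 + 28*A^-8 + 8*A^-12 + A^-16.
  A^10 * (d^8) = A^26 + 8*A^22 + 28*A^18 + 56*A^14 + 70*A^10 + 56*A^6 + 28*A^2 + 8*A^-2 + A^-6
  A^8 * (10*d^7) = -10*A^22 - 70*A^18 - 210*A^14 - 350*A^10 - 350*A^6 - 210*A^2 - 70*A^-2 - 10*A^-6
  A^6 * (45*d^6) = 45*A^18 + 270*A^14 + 675*A^10 + 900*A^6 + 675*A^2 + 270*A^-2 + 45*A^-6
  A^4 * (119*d^5 + d^7) = -A^18 - 126*A^14 - 616*A^10 - 1225*A^6 - 1225*A^2 - 616*A^-2 - 126*A^-6 - A^-10
  A^2 * (203*d^4 + 7*d^6) = 7*A^14 + 245*A^10 + 917*A^6 + 1358*A^2 + 917*A^-2 + 245*A^-6 + 7*A^-10
  A^0 * (231*d^3 + 21*d^5) = -21*A^10 - 336*A^6 - 903*A^2 - 903*A^-2 - 336*A^-6 - 21*A^-10
  A^-2 * (175*d^2 + 35*d^4) = 35*A^6 + 315*A^2 + 560*A^-2 + 315*A^-6 + 35*A^-10
  A^-4 * (85*d + 35*d^3) = -35*A^2 - 190*A^-2 - 190*A^-6 - 35*A^-10
  A^-6 * (23 + 22*d^2) = 22*A^-2 + 67*A^-6 + 22*A^-10
  A^-8 * (10*d) = -10*A^-6 - 10*A^-10
  A^-10 * (d^2) = A^-6 + 2*A^-10 + A^-14
Summing the groups: <K> = A^26 - 2*A^22 + 2*A^18 - 3*A^14 + 3*A^10 - 3*A^6 + 3*A^2 - 2*A^-2 + 2*A^-6 - A^-10 + A^-14
Normalise by the writhe: (-A^3)^(-w) = (-A^3)^(6) = A^18, so f(A) = A^18 * <K> = A^44 - 2*A^40 + 2*A^36 - 3*A^32 + 3*A^28 - 3*A^24 + 3*A^20 - 2*A^16 + 2*A^12 - A^8 + A^4.
Substitute A = t^(-1/4), i.e. A^e → t^(-e/4): V(t) = t^-1 - t^-2 + 2*t^-3 - 2*t^-4 + 3*t^-5 - 3*t^-6 + 3*t^-7 - 3*t^-8 + 2*t^-9 - 2*t^-10 + t^-11

Answer: t^-1 - t^-2 + 2*t^-3 - 2*t^-4 + 3*t^-5 - 3*t^-6 + 3*t^-7 - 3*t^-8 + 2*t^-9 - 2*t^-10 + t^-11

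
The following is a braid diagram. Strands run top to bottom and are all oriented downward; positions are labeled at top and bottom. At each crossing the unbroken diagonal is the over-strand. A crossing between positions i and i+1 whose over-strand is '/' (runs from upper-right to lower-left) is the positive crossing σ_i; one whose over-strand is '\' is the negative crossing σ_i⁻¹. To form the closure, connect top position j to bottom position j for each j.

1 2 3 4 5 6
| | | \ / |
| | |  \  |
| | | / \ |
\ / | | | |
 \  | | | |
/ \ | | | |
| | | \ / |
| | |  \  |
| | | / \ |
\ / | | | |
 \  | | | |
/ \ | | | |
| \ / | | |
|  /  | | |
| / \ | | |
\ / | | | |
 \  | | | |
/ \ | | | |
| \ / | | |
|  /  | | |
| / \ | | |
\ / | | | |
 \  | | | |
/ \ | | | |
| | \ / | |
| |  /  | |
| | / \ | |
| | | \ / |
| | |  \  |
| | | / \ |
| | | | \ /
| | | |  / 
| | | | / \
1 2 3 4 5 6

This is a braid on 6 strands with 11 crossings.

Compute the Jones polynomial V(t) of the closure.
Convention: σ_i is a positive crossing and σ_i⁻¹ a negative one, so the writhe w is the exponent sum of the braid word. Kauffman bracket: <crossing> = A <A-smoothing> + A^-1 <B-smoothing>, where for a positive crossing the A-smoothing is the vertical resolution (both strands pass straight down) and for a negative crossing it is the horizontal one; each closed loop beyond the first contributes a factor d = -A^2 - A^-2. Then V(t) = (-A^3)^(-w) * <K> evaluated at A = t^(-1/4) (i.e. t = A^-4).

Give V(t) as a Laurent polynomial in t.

1 - t^-1 + 3*t^-2 - 4*t^-3 + 5*t^-4 - 6*t^-5 + 5*t^-6 - 4*t^-7 + 3*t^-8 - t^-9

Derivation:
Reading the diagram top to bottom ('/'-over between positions i,i+1 = s_i, '\'-over = s_i^-1): braid word = s4^-1 s1^-1 s4^-1 s1^-1 s2 s1^-1 s2 s1^-1 s3 s4^-1 s5.
The presented braid s4^-1 s1^-1 s4^-1 s1^-1 s2 s1^-1 s2 s1^-1 s3 s4^-1 s5 on 6 strands reduces by inverse Markov moves (closure unchanged at each step):
  Destabilize: the word has the form β·s5 where s5 occurs only as the final letter (β ∈ B_5); drop it and the last strand → 5 strands.
Reduced to β = s4^-1 s1^-1 s4^-1 s1^-1 s2 s1^-1 s2 s1^-1 s3 s4^-1 on 5 strands, 10 crossings.
Compute on β:
Braid: s4^-1 s1^-1 s4^-1 s1^-1 s2 s1^-1 s2 s1^-1 s3 s4^-1 on 5 strands, 10 crossings.
Writhe w = (#positive) - (#negative) = 3 - 7 = -4.
Computing the Kauffman bracket via state sum. There are 2^10 = 1024 states.
Each crossing splits two ways (0=vertical, 1=horizontal). The state's weight is A^(#A-smoothings - #B-smoothings) * d^(loops - 1).
Tabulate the states by total A-exponent and number of loops L (A-exp: L × count):
  A^10: L=8 ×1
  A^8: L=7 ×10
  A^6: L=6 ×45
  A^4: L=5 ×118, L=7 ×2
  A^2: L=4 ×195, L=6 ×15
  A^0: L=3 ×203, L=5 ×49
  A^-2: L=2 ×123, L=4 ×85, L=6 ×2
  A^-4: L=1 ×33, L=3 ×78, L=5 ×9
  A^-6: L=2 ×29, L=4 ×16
  A^-8: L=3 ×9, L=5 ×1
  A^-10: L=4 ×1
Each group contributes A^e * Σ count * d^(L-1):
Powers of d = -A^2 - A^-2: d^2 = A^4 + 2 + A^-4; d^3 = -A^6 - 3*A^2 - 3*A^-2 - A^-6; d^4 = A^8 + 4*A^4 + 6 + 4*A^-4 + A^-8; d^5 = -A^10 - 5*A^6 - 10*A^2 - 10*A^-2 - 5*A^-6 - A^-10; d^6 = A^12 + 6*A^8 + 15*A^4 + 20 + 15*A^-4 + 6*A^-8 + A^-12; d^7 = -A^14 - 7*A^10 - 21*A^6 - 35*A^2 - 35*A^-2 - 21*A^-6 - 7*A^-10 - A^-14.
  A^10 * (d^7) = -A^24 - 7*A^20 - 21*A^16 - 35*A^12 - 35*A^8 - 21*A^4 - 7 - A^-4
  A^8 * (10*d^6) = 10*A^20 + 60*A^16 + 150*A^12 + 200*A^8 + 150*A^4 + 60 + 10*A^-4
  A^6 * (45*d^5) = -45*A^16 - 225*A^12 - 450*A^8 - 450*A^4 - 225 - 45*A^-4
  A^4 * (118*d^4 + 2*d^6) = 2*A^16 + 130*A^12 + 502*A^8 + 748*A^4 + 502 + 130*A^-4 + 2*A^-8
  A^2 * (195*d^3 + 15*d^5) = -15*A^12 - 270*A^8 - 735*A^4 - 735 - 270*A^-4 - 15*A^-8
  A^0 * (203*d^2 + 49*d^4) = 49*A^8 + 399*A^4 + 700 + 399*A^-4 + 49*A^-8
  A^-2 * (123*d + 85*d^3 + 2*d^5) = -2*A^8 - 95*A^4 - 398 - 398*A^-4 - 95*A^-8 - 2*A^-12
  A^-4 * (33 + 78*d^2 + 9*d^4) = 9*A^4 + 114 + 243*A^-4 + 114*A^-8 + 9*A^-12
  A^-6 * (29*d + 16*d^3) = -16 - 77*A^-4 - 77*A^-8 - 16*A^-12
  A^-8 * (9*d^2 + d^4) = 1 + 13*A^-4 + 24*A^-8 + 13*A^-12 + A^-16
  A^-10 * (d^3) = -A^-4 - 3*A^-8 - 3*A^-12 - A^-16
Summing the groups: <K> = -A^24 + 3*A^20 - 4*A^16 + 5*A^12 - 6*A^8 + 5*A^4 - 4 + 3*A^-4 - A^-8 + A^-12
Normalise by the writhe: (-A^3)^(-w) = (-A^3)^(4) = A^12, so f(A) = A^12 * <K> = -A^36 + 3*A^32 - 4*A^28 + 5*A^24 - 6*A^20 + 5*A^16 - 4*A^12 + 3*A^8 - A^4 + 1.
Substitute A = t^(-1/4), i.e. A^e → t^(-e/4): V(t) = 1 - t^-1 + 3*t^-2 - 4*t^-3 + 5*t^-4 - 6*t^-5 + 5*t^-6 - 4*t^-7 + 3*t^-8 - t^-9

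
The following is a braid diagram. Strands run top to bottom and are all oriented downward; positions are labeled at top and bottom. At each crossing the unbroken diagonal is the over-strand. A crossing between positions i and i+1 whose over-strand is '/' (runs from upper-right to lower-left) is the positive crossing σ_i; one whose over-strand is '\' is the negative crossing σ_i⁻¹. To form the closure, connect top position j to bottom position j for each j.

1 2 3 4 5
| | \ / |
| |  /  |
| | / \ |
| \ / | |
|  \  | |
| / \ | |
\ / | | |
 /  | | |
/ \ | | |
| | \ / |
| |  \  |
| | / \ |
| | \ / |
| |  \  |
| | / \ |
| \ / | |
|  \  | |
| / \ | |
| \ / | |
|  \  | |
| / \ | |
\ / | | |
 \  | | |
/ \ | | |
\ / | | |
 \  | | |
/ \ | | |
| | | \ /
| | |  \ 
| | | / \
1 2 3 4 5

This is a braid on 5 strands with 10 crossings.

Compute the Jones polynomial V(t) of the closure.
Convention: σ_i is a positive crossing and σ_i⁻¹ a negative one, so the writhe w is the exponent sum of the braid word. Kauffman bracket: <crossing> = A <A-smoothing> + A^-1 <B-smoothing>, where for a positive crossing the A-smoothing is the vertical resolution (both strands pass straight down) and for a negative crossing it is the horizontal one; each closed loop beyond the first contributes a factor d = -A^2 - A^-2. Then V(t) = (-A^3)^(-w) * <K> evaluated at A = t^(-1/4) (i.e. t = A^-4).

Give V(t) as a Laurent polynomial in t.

Reading the diagram top to bottom ('/'-over between positions i,i+1 = s_i, '\'-over = s_i^-1): braid word = s3 s2^-1 s1 s3^-1 s3^-1 s2^-1 s2^-1 s1^-1 s1^-1 s4^-1.
The presented braid s3 s2^-1 s1 s3^-1 s3^-1 s2^-1 s2^-1 s1^-1 s1^-1 s4^-1 on 5 strands reduces by inverse Markov moves (closure unchanged at each step):
  Destabilize: the word has the form β·s4^-1 where s4^-1 occurs only as the final letter (β ∈ B_4); drop it and the last strand → 4 strands.
Reduced to β = s3 s2^-1 s1 s3^-1 s3^-1 s2^-1 s2^-1 s1^-1 s1^-1 on 4 strands, 9 crossings.
Compute on β:
Braid: s3 s2^-1 s1 s3^-1 s3^-1 s2^-1 s2^-1 s1^-1 s1^-1 on 4 strands, 9 crossings.
Writhe w = (#positive) - (#negative) = 2 - 7 = -5.
Enumerate smoothing states for the bracket polynomial. There are 2^9 = 512 states.
Smooth each crossing (0=||, 1=⌣⌢); contribution A^(Σ sign_k(1-2s_k)) * d^(L-1).
Tabulate the states by total A-exponent and number of loops L (A-exp: L × count):
  A^9: L=5 ×1
  A^7: L=4 ×9
  A^5: L=3 ×31, L=5 ×5
  A^3: L=2 ×48, L=4 ×35, L=6 ×1
  A^1: L=1 ×28, L=3 ×86, L=5 ×12
  A^-1: L=2 ×82, L=4 ×43, L=6 ×1
  A^-3: L=1 ×20, L=3 ×58, L=5 ×6
  A^-5: L=2 ×25, L=4 ×11
  A^-7: L=1 ×3, L=3 ×6
  A^-9: L=2 ×1
Each group contributes A^e * Σ count * d^(L-1):
Powers of d = -A^2 - A^-2: d^2 = A^4 + 2 + A^-4; d^3 = -A^6 - 3*A^2 - 3*A^-2 - A^-6; d^4 = A^8 + 4*A^4 + 6 + 4*A^-4 + A^-8; d^5 = -A^10 - 5*A^6 - 10*A^2 - 10*A^-2 - 5*A^-6 - A^-10.
  A^9 * (d^4) = A^17 + 4*A^13 + 6*A^9 + 4*A^5 + A
  A^7 * (9*d^3) = -9*A^13 - 27*A^9 - 27*A^5 - 9*A
  A^5 * (31*d^2 + 5*d^4) = 5*A^13 + 51*A^9 + 92*A^5 + 51*A + 5*A^-3
  A^3 * (48*d + 35*d^3 + d^5) = -A^13 - 40*A^9 - 163*A^5 - 163*A - 40*A^-3 - A^-7
  A^1 * (28 + 86*d^2 + 12*d^4) = 12*A^9 + 134*A^5 + 272*A + 134*A^-3 + 12*A^-7
  A^-1 * (82*d + 43*d^3 + d^5) = -A^9 - 48*A^5 - 221*A - 221*A^-3 - 48*A^-7 - A^-11
  A^-3 * (20 + 58*d^2 + 6*d^4) = 6*A^5 + 82*A + 172*A^-3 + 82*A^-7 + 6*A^-11
  A^-5 * (25*d + 11*d^3) = -11*A - 58*A^-3 - 58*A^-7 - 11*A^-11
  A^-7 * (3 + 6*d^2) = 6*A^-3 + 15*A^-7 + 6*A^-11
  A^-9 * (d) = -A^-7 - A^-11
Summing the groups: <K> = A^17 - A^13 + A^9 - 2*A^5 + 2*A - 2*A^-3 + A^-7 - A^-11
Normalise by the writhe: (-A^3)^(-w) = (-A^3)^(5) = -A^15, so f(A) = -A^15 * <K> = -A^32 + A^28 - A^24 + 2*A^20 - 2*A^16 + 2*A^12 - A^8 + A^4.
Substitute A = t^(-1/4), i.e. A^e → t^(-e/4): V(t) = t^-1 - t^-2 + 2*t^-3 - 2*t^-4 + 2*t^-5 - t^-6 + t^-7 - t^-8

Answer: t^-1 - t^-2 + 2*t^-3 - 2*t^-4 + 2*t^-5 - t^-6 + t^-7 - t^-8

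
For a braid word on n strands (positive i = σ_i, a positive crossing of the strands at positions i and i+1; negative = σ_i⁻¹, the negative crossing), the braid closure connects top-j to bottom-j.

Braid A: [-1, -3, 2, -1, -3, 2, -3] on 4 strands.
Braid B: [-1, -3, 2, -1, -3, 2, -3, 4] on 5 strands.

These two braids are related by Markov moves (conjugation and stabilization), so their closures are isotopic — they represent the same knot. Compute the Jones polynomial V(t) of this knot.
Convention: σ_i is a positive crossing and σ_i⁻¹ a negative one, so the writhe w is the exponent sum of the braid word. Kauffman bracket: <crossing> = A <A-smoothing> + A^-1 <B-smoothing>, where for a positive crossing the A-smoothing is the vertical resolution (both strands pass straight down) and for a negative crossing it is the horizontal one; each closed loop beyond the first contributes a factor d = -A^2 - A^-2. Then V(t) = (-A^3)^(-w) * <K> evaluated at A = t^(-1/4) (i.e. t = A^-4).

t - 2 + 3*t^-1 - 3*t^-2 + 4*t^-3 - 3*t^-4 + 2*t^-5 - t^-6

Derivation:
Markov-equivalent braids have isotopic closures, hence identical knot invariants. Strip the Markov moves from each word to reach a common short braid β, then compute V(t) once on β.
Braid A: s1^-1 s3^-1 s2 s1^-1 s3^-1 s2 s3^-1 on 4 strands has no conjugating prefix/suffix or stabilization to strip; take β = s1^-1 s3^-1 s2 s1^-1 s3^-1 s2 s3^-1.
Braid B: s1^-1 s3^-1 s2 s1^-1 s3^-1 s2 s3^-1 s4 on 5 strands reduces by inverse Markov moves (closure unchanged at each step):
  Destabilize: the word has the form β·s4 where s4 occurs only as the final letter (β ∈ B_4); drop it and the last strand → 4 strands.
Reduced to β = s1^-1 s3^-1 s2 s1^-1 s3^-1 s2 s3^-1 on 4 strands, 7 crossings.
Both give the same β = s1^-1 s3^-1 s2 s1^-1 s3^-1 s2 s3^-1 on 4 strands, so one state sum suffices:
Braid: s1^-1 s3^-1 s2 s1^-1 s3^-1 s2 s3^-1 on 4 strands, 7 crossings.
Writhe w = (#positive) - (#negative) = 2 - 5 = -3.
Computing the Kauffman bracket via state sum. There are 2^7 = 128 states.
Smooth each crossing (0=||, 1=⌣⌢); contribution A^(Σ sign_k(1-2s_k)) * d^(L-1).
Tabulate the states by total A-exponent and number of loops L (A-exp: L × count):
  A^7: L=5 ×1
  A^5: L=4 ×7
  A^3: L=3 ×20, L=5 ×1
  A^1: L=2 ×29, L=4 ×6
  A^-1: L=1 ×19, L=3 ×16
  A^-3: L=2 ×19, L=4 ×2
  A^-5: L=3 ×7
  A^-7: L=4 ×1
Each group contributes A^e * Σ count * d^(L-1):
Powers of d = -A^2 - A^-2: d^2 = A^4 + 2 + A^-4; d^3 = -A^6 - 3*A^2 - 3*A^-2 - A^-6; d^4 = A^8 + 4*A^4 + 6 + 4*A^-4 + A^-8.
  A^7 * (d^4) = A^15 + 4*A^11 + 6*A^7 + 4*A^3 + A^-1
  A^5 * (7*d^3) = -7*A^11 - 21*A^7 - 21*A^3 - 7*A^-1
  A^3 * (20*d^2 + d^4) = A^11 + 24*A^7 + 46*A^3 + 24*A^-1 + A^-5
  A^1 * (29*d + 6*d^3) = -6*A^7 - 47*A^3 - 47*A^-1 - 6*A^-5
  A^-1 * (19 + 16*d^2) = 16*A^3 + 51*A^-1 + 16*A^-5
  A^-3 * (19*d + 2*d^3) = -2*A^3 - 25*A^-1 - 25*A^-5 - 2*A^-9
  A^-5 * (7*d^2) = 7*A^-1 + 14*A^-5 + 7*A^-9
  A^-7 * (d^3) = -A^-1 - 3*A^-5 - 3*A^-9 - A^-13
Summing the groups: <K> = A^15 - 2*A^11 + 3*A^7 - 4*A^3 + 3*A^-1 - 3*A^-5 + 2*A^-9 - A^-13
Normalise by the writhe: (-A^3)^(-w) = (-A^3)^(3) = -A^9, so f(A) = -A^9 * <K> = -A^24 + 2*A^20 - 3*A^16 + 4*A^12 - 3*A^8 + 3*A^4 - 2 + A^-4.
Substitute A = t^(-1/4), i.e. A^e → t^(-e/4): V(t) = t - 2 + 3*t^-1 - 3*t^-2 + 4*t^-3 - 3*t^-4 + 2*t^-5 - t^-6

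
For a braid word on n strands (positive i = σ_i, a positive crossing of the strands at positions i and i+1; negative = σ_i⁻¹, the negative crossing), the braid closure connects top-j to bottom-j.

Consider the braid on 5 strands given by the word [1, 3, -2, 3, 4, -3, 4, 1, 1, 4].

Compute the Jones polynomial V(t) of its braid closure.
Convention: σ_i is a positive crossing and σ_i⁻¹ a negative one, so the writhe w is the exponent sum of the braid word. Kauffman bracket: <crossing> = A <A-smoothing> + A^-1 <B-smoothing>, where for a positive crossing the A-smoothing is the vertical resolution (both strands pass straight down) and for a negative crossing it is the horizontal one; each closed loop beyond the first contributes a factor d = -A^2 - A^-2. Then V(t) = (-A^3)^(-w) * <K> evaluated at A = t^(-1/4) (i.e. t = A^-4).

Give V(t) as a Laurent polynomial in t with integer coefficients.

Braid: s1 s3 s2^-1 s3 s4 s3^-1 s4 s1 s1 s4 on 5 strands, 10 crossings.
Writhe w = (#positive) - (#negative) = 8 - 2 = 6.
Computing the Kauffman bracket via state sum. There are 2^10 = 1024 states.
For each crossing: s=0 is the vertical smoothing, s=1 horizontal. Crossing k contributes A^(sign_k * (1 - 2*s_k)); loop factor d = -A^2 - A^-2.
Tabulate the states by total A-exponent and number of loops L (A-exp: L × count):
  A^10: L=3 ×1
  A^8: L=2 ×6, L=4 ×4
  A^6: L=1 ×9, L=3 ×32, L=5 ×4
  A^4: L=2 ×70, L=4 ×49, L=6 ×1
  A^2: L=1 ×30, L=3 ×149, L=5 ×31
  A^0: L=2 ×99, L=4 ×144, L=6 ×9
  A^-2: L=3 ×136, L=5 ×73, L=7 ×1
  A^-4: L=4 ×101, L=6 ×19
  A^-6: L=5 ×43, L=7 ×2
  A^-8: L=6 ×10
  A^-10: L=7 ×1
Each group contributes A^e * Σ count * d^(L-1):
Powers of d = -A^2 - A^-2: d^2 = A^4 + 2 + A^-4; d^3 = -A^6 - 3*A^2 - 3*A^-2 - A^-6; d^4 = A^8 + 4*A^4 + 6 + 4*A^-4 + A^-8; d^5 = -A^10 - 5*A^6 - 10*A^2 - 10*A^-2 - 5*A^-6 - A^-10; d^6 = A^12 + 6*A^8 + 15*A^4 + 20 + 15*A^-4 + 6*A^-8 + A^-12.
  A^10 * (d^2) = A^14 + 2*A^10 + A^6
  A^8 * (6*d + 4*d^3) = -4*A^14 - 18*A^10 - 18*A^6 - 4*A^2
  A^6 * (9 + 32*d^2 + 4*d^4) = 4*A^14 + 48*A^10 + 97*A^6 + 48*A^2 + 4*A^-2
  A^4 * (70*d + 49*d^3 + d^5) = -A^14 - 54*A^10 - 227*A^6 - 227*A^2 - 54*A^-2 - A^-6
  A^2 * (30 + 149*d^2 + 31*d^4) = 31*A^10 + 273*A^6 + 514*A^2 + 273*A^-2 + 31*A^-6
  A^0 * (99*d + 144*d^3 + 9*d^5) = -9*A^10 - 189*A^6 - 621*A^2 - 621*A^-2 - 189*A^-6 - 9*A^-10
  A^-2 * (136*d^2 + 73*d^4 + d^6) = A^10 + 79*A^6 + 443*A^2 + 730*A^-2 + 443*A^-6 + 79*A^-10 + A^-14
  A^-4 * (101*d^3 + 19*d^5) = -19*A^6 - 196*A^2 - 493*A^-2 - 493*A^-6 - 196*A^-10 - 19*A^-14
  A^-6 * (43*d^4 + 2*d^6) = 2*A^6 + 55*A^2 + 202*A^-2 + 298*A^-6 + 202*A^-10 + 55*A^-14 + 2*A^-18
  A^-8 * (10*d^5) = -10*A^2 - 50*A^-2 - 100*A^-6 - 100*A^-10 - 50*A^-14 - 10*A^-18
  A^-10 * (d^6) = A^2 + 6*A^-2 + 15*A^-6 + 20*A^-10 + 15*A^-14 + 6*A^-18 + A^-22
Summing the groups: <K> = A^10 - A^6 + 3*A^2 - 3*A^-2 + 4*A^-6 - 4*A^-10 + 2*A^-14 - 2*A^-18 + A^-22
Normalise by the writhe: (-A^3)^(-w) = (-A^3)^(-6) = A^-18, so f(A) = A^-18 * <K> = A^-8 - A^-12 + 3*A^-16 - 3*A^-20 + 4*A^-24 - 4*A^-28 + 2*A^-32 - 2*A^-36 + A^-40.
Substitute A = t^(-1/4), i.e. A^e → t^(-e/4): V(t) = t^10 - 2*t^9 + 2*t^8 - 4*t^7 + 4*t^6 - 3*t^5 + 3*t^4 - t^3 + t^2

Answer: t^10 - 2*t^9 + 2*t^8 - 4*t^7 + 4*t^6 - 3*t^5 + 3*t^4 - t^3 + t^2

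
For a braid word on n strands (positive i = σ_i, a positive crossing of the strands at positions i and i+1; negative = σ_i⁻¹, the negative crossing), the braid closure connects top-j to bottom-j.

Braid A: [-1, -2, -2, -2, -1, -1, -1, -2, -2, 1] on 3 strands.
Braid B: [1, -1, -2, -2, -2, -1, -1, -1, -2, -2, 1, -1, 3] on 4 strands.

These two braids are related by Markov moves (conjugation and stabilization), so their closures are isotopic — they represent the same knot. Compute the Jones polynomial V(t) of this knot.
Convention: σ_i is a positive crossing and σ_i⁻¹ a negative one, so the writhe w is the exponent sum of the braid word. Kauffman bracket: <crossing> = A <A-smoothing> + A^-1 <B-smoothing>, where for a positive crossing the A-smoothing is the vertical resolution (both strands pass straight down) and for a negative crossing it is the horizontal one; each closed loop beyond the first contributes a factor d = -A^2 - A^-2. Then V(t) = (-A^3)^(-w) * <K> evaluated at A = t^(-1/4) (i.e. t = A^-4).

t^-3 + 2*t^-5 - 2*t^-6 + 2*t^-7 - 3*t^-8 + 2*t^-9 - 2*t^-10 + t^-11

Derivation:
Markov-equivalent braids have isotopic closures, hence identical knot invariants. Strip the Markov moves from each word to reach a common short braid β, then compute V(t) once on β.
Braid A: s1^-1 s2^-1 s2^-1 s2^-1 s1^-1 s1^-1 s1^-1 s2^-1 s2^-1 s1 on 3 strands reduces by inverse Markov moves (closure unchanged at each step):
  Deconjugate: the word is γ·β·γ⁻¹ with γ = s1^-1 (prefix) and γ⁻¹ = s1 (suffix); strip both.
Reduced to β = s2^-1 s2^-1 s2^-1 s1^-1 s1^-1 s1^-1 s2^-1 s2^-1 on 3 strands, 8 crossings.
Braid B: s1 s1^-1 s2^-1 s2^-1 s2^-1 s1^-1 s1^-1 s1^-1 s2^-1 s2^-1 s1 s1^-1 s3 on 4 strands reduces by inverse Markov moves (closure unchanged at each step):
  Destabilize: the word has the form β·s3 where s3 occurs only as the final letter (β ∈ B_3); drop it and the last strand → 3 strands.
  Deconjugate: the word is γ·β·γ⁻¹ with γ = s1 s1^-1 (prefix) and γ⁻¹ = s1 s1^-1 (suffix); strip both.
Reduced to β = s2^-1 s2^-1 s2^-1 s1^-1 s1^-1 s1^-1 s2^-1 s2^-1 on 3 strands, 8 crossings.
Both give the same β = s2^-1 s2^-1 s2^-1 s1^-1 s1^-1 s1^-1 s2^-1 s2^-1 on 3 strands, so one state sum suffices:
Braid: s2^-1 s2^-1 s2^-1 s1^-1 s1^-1 s1^-1 s2^-1 s2^-1 on 3 strands, 8 crossings.
Writhe w = (#positive) - (#negative) = 0 - 8 = -8.
State-sum expansion of <K>. There are 2^8 = 256 states.
Each crossing splits two ways (0=vertical, 1=horizontal). The state's weight is A^(#A-smoothings - #B-smoothings) * d^(loops - 1).
Tabulate the states by total A-exponent and number of loops L (A-exp: L × count):
  A^8: L=7 ×1
  A^6: L=6 ×8
  A^4: L=5 ×28
  A^2: L=4 ×55, L=6 ×1
  A^0: L=3 ×65, L=5 ×5
  A^-2: L=2 ×45, L=4 ×11
  A^-4: L=1 ×15, L=3 ×13
  A^-6: L=2 ×8
  A^-8: L=3 ×1
Each group contributes A^e * Σ count * d^(L-1):
Powers of d = -A^2 - A^-2: d^2 = A^4 + 2 + A^-4; d^3 = -A^6 - 3*A^2 - 3*A^-2 - A^-6; d^4 = A^8 + 4*A^4 + 6 + 4*A^-4 + A^-8; d^5 = -A^10 - 5*A^6 - 10*A^2 - 10*A^-2 - 5*A^-6 - A^-10; d^6 = A^12 + 6*A^8 + 15*A^4 + 20 + 15*A^-4 + 6*A^-8 + A^-12.
  A^8 * (d^6) = A^20 + 6*A^16 + 15*A^12 + 20*A^8 + 15*A^4 + 6 + A^-4
  A^6 * (8*d^5) = -8*A^16 - 40*A^12 - 80*A^8 - 80*A^4 - 40 - 8*A^-4
  A^4 * (28*d^4) = 28*A^12 + 112*A^8 + 168*A^4 + 112 + 28*A^-4
  A^2 * (55*d^3 + d^5) = -A^12 - 60*A^8 - 175*A^4 - 175 - 60*A^-4 - A^-8
  A^0 * (65*d^2 + 5*d^4) = 5*A^8 + 85*A^4 + 160 + 85*A^-4 + 5*A^-8
  A^-2 * (45*d + 11*d^3) = -11*A^4 - 78 - 78*A^-4 - 11*A^-8
  A^-4 * (15 + 13*d^2) = 13 + 41*A^-4 + 13*A^-8
  A^-6 * (8*d) = -8*A^-4 - 8*A^-8
  A^-8 * (d^2) = A^-4 + 2*A^-8 + A^-12
Summing the groups: <K> = A^20 - 2*A^16 + 2*A^12 - 3*A^8 + 2*A^4 - 2 + 2*A^-4 + A^-12
Normalise by the writhe: (-A^3)^(-w) = (-A^3)^(8) = A^24, so f(A) = A^24 * <K> = A^44 - 2*A^40 + 2*A^36 - 3*A^32 + 2*A^28 - 2*A^24 + 2*A^20 + A^12.
Substitute A = t^(-1/4), i.e. A^e → t^(-e/4): V(t) = t^-3 + 2*t^-5 - 2*t^-6 + 2*t^-7 - 3*t^-8 + 2*t^-9 - 2*t^-10 + t^-11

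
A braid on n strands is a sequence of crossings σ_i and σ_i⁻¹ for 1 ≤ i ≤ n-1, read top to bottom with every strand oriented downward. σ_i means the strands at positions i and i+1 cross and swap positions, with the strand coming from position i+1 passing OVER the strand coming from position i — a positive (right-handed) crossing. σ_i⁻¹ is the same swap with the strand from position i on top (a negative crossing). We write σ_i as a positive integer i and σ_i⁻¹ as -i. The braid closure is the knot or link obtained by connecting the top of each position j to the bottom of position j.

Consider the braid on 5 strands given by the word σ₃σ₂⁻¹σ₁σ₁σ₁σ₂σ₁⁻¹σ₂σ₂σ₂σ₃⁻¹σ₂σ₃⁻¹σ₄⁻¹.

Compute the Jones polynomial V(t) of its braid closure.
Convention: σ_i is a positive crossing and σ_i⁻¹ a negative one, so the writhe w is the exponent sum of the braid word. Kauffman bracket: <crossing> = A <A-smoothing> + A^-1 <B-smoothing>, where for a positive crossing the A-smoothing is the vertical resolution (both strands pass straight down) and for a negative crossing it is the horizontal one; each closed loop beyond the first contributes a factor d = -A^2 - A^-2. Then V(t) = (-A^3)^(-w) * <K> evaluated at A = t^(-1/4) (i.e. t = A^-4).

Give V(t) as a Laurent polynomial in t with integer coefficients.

The presented braid s3 s2^-1 s1 s1 s1 s2 s1^-1 s2 s2 s2 s3^-1 s2 s3^-1 s4^-1 on 5 strands reduces by inverse Markov moves (closure unchanged at each step):
  Destabilize: the word has the form β·s4^-1 where s4^-1 occurs only as the final letter (β ∈ B_4); drop it and the last strand → 4 strands.
  Deconjugate: the word is γ·β·γ⁻¹ with γ = s3 s2^-1 (prefix) and γ⁻¹ = s2 s3^-1 (suffix); strip both.
  Destabilize: the word has the form β·s3^-1 where s3^-1 occurs only as the final letter (β ∈ B_3); drop it and the last strand → 3 strands.
Reduced to β = s1 s1 s1 s2 s1^-1 s2 s2 s2 on 3 strands, 8 crossings.
Compute on β:
Braid: s1 s1 s1 s2 s1^-1 s2 s2 s2 on 3 strands, 8 crossings.
Writhe w = (#positive) - (#negative) = 7 - 1 = 6.
State-sum expansion of <K>. There are 2^8 = 256 states.
Each crossing splits two ways (0=vertical, 1=horizontal). The state's weight is A^(#A-smoothings - #B-smoothings) * d^(loops - 1).
Tabulate the states by total A-exponent and number of loops L (A-exp: L × count):
  A^8: L=2 ×1
  A^6: L=1 ×4, L=3 ×4
  A^4: L=2 ×25, L=4 ×3
  A^2: L=1 ×21, L=3 ×34, L=5 ×1
  A^0: L=2 ×48, L=4 ×22
  A^-2: L=3 ×49, L=5 ×7
  A^-4: L=4 ×27, L=6 ×1
  A^-6: L=5 ×8
  A^-8: L=6 ×1
Each group contributes A^e * Σ count * d^(L-1):
Powers of d = -A^2 - A^-2: d^2 = A^4 + 2 + A^-4; d^3 = -A^6 - 3*A^2 - 3*A^-2 - A^-6; d^4 = A^8 + 4*A^4 + 6 + 4*A^-4 + A^-8; d^5 = -A^10 - 5*A^6 - 10*A^2 - 10*A^-2 - 5*A^-6 - A^-10.
  A^8 * (d) = -A^10 - A^6
  A^6 * (4 + 4*d^2) = 4*A^10 + 12*A^6 + 4*A^2
  A^4 * (25*d + 3*d^3) = -3*A^10 - 34*A^6 - 34*A^2 - 3*A^-2
  A^2 * (21 + 34*d^2 + d^4) = A^10 + 38*A^6 + 95*A^2 + 38*A^-2 + A^-6
  A^0 * (48*d + 22*d^3) = -22*A^6 - 114*A^2 - 114*A^-2 - 22*A^-6
  A^-2 * (49*d^2 + 7*d^4) = 7*A^6 + 77*A^2 + 140*A^-2 + 77*A^-6 + 7*A^-10
  A^-4 * (27*d^3 + d^5) = -A^6 - 32*A^2 - 91*A^-2 - 91*A^-6 - 32*A^-10 - A^-14
  A^-6 * (8*d^4) = 8*A^2 + 32*A^-2 + 48*A^-6 + 32*A^-10 + 8*A^-14
  A^-8 * (d^5) = -A^2 - 5*A^-2 - 10*A^-6 - 10*A^-10 - 5*A^-14 - A^-18
Summing the groups: <K> = A^10 - A^6 + 3*A^2 - 3*A^-2 + 3*A^-6 - 3*A^-10 + 2*A^-14 - A^-18
Normalise by the writhe: (-A^3)^(-w) = (-A^3)^(-6) = A^-18, so f(A) = A^-18 * <K> = A^-8 - A^-12 + 3*A^-16 - 3*A^-20 + 3*A^-24 - 3*A^-28 + 2*A^-32 - A^-36.
Substitute A = t^(-1/4), i.e. A^e → t^(-e/4): V(t) = -t^9 + 2*t^8 - 3*t^7 + 3*t^6 - 3*t^5 + 3*t^4 - t^3 + t^2

Answer: -t^9 + 2*t^8 - 3*t^7 + 3*t^6 - 3*t^5 + 3*t^4 - t^3 + t^2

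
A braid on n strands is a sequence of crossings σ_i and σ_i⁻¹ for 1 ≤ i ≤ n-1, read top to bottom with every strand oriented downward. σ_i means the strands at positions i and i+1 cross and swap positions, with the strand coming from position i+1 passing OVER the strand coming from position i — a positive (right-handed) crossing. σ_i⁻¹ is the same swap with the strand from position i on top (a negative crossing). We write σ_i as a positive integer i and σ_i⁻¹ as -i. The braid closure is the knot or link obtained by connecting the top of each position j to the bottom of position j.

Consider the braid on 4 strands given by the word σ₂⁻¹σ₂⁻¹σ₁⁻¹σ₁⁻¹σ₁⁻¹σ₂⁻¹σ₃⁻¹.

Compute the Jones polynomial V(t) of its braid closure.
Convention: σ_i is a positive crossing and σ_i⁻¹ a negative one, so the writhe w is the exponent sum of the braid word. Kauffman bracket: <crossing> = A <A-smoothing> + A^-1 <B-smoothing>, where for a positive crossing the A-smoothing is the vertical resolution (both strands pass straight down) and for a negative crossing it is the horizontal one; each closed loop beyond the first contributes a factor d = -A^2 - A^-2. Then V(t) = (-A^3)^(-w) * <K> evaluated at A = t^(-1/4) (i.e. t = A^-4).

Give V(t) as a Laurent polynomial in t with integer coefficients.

The presented braid s2^-1 s2^-1 s1^-1 s1^-1 s1^-1 s2^-1 s3^-1 on 4 strands reduces by inverse Markov moves (closure unchanged at each step):
  Destabilize: the word has the form β·s3^-1 where s3^-1 occurs only as the final letter (β ∈ B_3); drop it and the last strand → 3 strands.
Reduced to β = s2^-1 s2^-1 s1^-1 s1^-1 s1^-1 s2^-1 on 3 strands, 6 crossings.
Compute on β:
Braid: s2^-1 s2^-1 s1^-1 s1^-1 s1^-1 s2^-1 on 3 strands, 6 crossings.
Writhe w = (#positive) - (#negative) = 0 - 6 = -6.
Computing the Kauffman bracket via state sum. There are 2^6 = 64 states.
Smooth each crossing (0=||, 1=⌣⌢); contribution A^(Σ sign_k(1-2s_k)) * d^(L-1).
Tabulate the states by total A-exponent and number of loops L (A-exp: L × count):
  A^6: L=5 ×1
  A^4: L=4 ×6
  A^2: L=3 ×15
  A^0: L=2 ×18, L=4 ×2
  A^-2: L=1 ×9, L=3 ×6
  A^-4: L=2 ×6
  A^-6: L=3 ×1
Each group contributes A^e * Σ count * d^(L-1):
Powers of d = -A^2 - A^-2: d^2 = A^4 + 2 + A^-4; d^3 = -A^6 - 3*A^2 - 3*A^-2 - A^-6; d^4 = A^8 + 4*A^4 + 6 + 4*A^-4 + A^-8.
  A^6 * (d^4) = A^14 + 4*A^10 + 6*A^6 + 4*A^2 + A^-2
  A^4 * (6*d^3) = -6*A^10 - 18*A^6 - 18*A^2 - 6*A^-2
  A^2 * (15*d^2) = 15*A^6 + 30*A^2 + 15*A^-2
  A^0 * (18*d + 2*d^3) = -2*A^6 - 24*A^2 - 24*A^-2 - 2*A^-6
  A^-2 * (9 + 6*d^2) = 6*A^2 + 21*A^-2 + 6*A^-6
  A^-4 * (6*d) = -6*A^-2 - 6*A^-6
  A^-6 * (d^2) = A^-2 + 2*A^-6 + A^-10
Summing the groups: <K> = A^14 - 2*A^10 + A^6 - 2*A^2 + 2*A^-2 + A^-10
Normalise by the writhe: (-A^3)^(-w) = (-A^3)^(6) = A^18, so f(A) = A^18 * <K> = A^32 - 2*A^28 + A^24 - 2*A^20 + 2*A^16 + A^8.
Substitute A = t^(-1/4), i.e. A^e → t^(-e/4): V(t) = t^-2 + 2*t^-4 - 2*t^-5 + t^-6 - 2*t^-7 + t^-8

Answer: t^-2 + 2*t^-4 - 2*t^-5 + t^-6 - 2*t^-7 + t^-8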